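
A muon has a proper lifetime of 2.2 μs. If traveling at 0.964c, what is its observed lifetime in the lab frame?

Proper lifetime τ₀ = 2.2 μs
γ = 1/√(1 - 0.964²) = 3.761
τ = γτ₀ = 3.761 × 2.2 μs = 8.274 μs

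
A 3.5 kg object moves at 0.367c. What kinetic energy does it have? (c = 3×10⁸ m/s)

γ = 1/√(1 - 0.367²) = 1.07501
γ - 1 = 0.07501
KE = (γ-1)mc² = 0.07501 × 3.5 × (3×10⁸)² = 2.363×10¹⁶ J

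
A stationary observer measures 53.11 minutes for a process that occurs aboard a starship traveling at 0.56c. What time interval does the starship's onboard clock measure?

Dilated time Δt = 53.11 minutes
γ = 1/√(1 - 0.56²) = 1.207
Δt₀ = Δt/γ = 53.11/1.207 = 44.00 minutes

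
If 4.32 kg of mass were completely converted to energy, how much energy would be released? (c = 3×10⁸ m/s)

Using E = mc²:
c² = (3×10⁸)² = 9×10¹⁶ m²/s²
E = 4.32 × 9×10¹⁶ = 3.888×10¹⁷ J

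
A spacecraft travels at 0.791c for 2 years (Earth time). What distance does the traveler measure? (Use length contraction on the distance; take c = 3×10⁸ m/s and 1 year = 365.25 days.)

Earth distance: d = v × t = 0.791c × 2 yr = 1.4977×10¹⁶ m
γ = 1.6345
d' = d/γ = 1.4977×10¹⁶/1.6345 = 9.163×10¹⁵ m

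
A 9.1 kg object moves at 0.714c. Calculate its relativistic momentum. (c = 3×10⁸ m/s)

γ = 1/√(1 - 0.714²) = 1.4283
v = 0.714 × 3×10⁸ = 2.142×10⁸ m/s
p = γmv = 1.4283 × 9.1 × 2.142×10⁸ = 2.784×10⁹ kg·m/s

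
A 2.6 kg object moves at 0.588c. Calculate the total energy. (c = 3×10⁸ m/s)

γ = 1/√(1 - 0.588²) = 1.2363
mc² = 2.6 × (3×10⁸)² = 2.340×10¹⁷ J
E = γmc² = 1.2363 × 2.340×10¹⁷ = 2.893×10¹⁷ J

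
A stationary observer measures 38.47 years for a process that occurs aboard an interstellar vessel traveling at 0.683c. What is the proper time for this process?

Dilated time Δt = 38.47 years
γ = 1/√(1 - 0.683²) = 1.369
Δt₀ = Δt/γ = 38.47/1.369 = 28.10 years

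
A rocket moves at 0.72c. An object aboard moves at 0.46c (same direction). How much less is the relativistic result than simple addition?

Classical: u' + v = 0.46 + 0.72 = 1.18c
Relativistic: u = (0.46 + 0.72)/(1 + 0.3312) = 1.18/1.3312 = 0.8864c
Difference: 1.18 - 0.8864 = 0.2936c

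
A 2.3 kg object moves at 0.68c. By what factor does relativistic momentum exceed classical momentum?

p_rel = γmv, p_class = mv
Ratio = γ = 1/√(1 - 0.68²) = 1.364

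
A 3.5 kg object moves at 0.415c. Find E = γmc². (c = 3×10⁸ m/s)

γ = 1/√(1 - 0.415²) = 1.099
mc² = 3.5 × (3×10⁸)² = 3.150×10¹⁷ J
E = γmc² = 1.099 × 3.150×10¹⁷ = 3.462×10¹⁷ J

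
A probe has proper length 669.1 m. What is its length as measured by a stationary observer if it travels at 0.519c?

Proper length L₀ = 669.1 m
γ = 1/√(1 - 0.519²) = 1.170
L = L₀/γ = 669.1/1.170 = 571.9 m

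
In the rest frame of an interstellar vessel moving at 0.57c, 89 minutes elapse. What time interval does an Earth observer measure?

Proper time Δt₀ = 89 minutes
γ = 1/√(1 - 0.57²) = 1.217
Δt = γΔt₀ = 1.217 × 89 = 108.3 minutes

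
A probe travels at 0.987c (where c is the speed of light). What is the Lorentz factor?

v/c = 0.987, so (v/c)² = 0.974169
1 - (v/c)² = 0.025831
γ = 1/√(0.025831) = 6.222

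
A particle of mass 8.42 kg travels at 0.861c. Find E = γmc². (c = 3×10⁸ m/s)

γ = 1/√(1 - 0.861²) = 1.966
mc² = 8.42 × (3×10⁸)² = 7.578×10¹⁷ J
E = γmc² = 1.966 × 7.578×10¹⁷ = 1.490×10¹⁸ J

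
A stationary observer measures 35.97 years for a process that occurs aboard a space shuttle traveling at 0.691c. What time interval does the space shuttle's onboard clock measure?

Dilated time Δt = 35.97 years
γ = 1/√(1 - 0.691²) = 1.3834
Δt₀ = Δt/γ = 35.97/1.3834 = 26.00 years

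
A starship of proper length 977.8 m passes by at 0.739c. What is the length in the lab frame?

Proper length L₀ = 977.8 m
γ = 1/√(1 - 0.739²) = 1.48433
L = L₀/γ = 977.8/1.48433 = 658.7 m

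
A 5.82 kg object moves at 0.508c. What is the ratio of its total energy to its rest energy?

E = γmc², E₀ = mc²
E/E₀ = γ = 1/√(1 - 0.508²) = 1.161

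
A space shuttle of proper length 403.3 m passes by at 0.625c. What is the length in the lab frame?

Proper length L₀ = 403.3 m
γ = 1/√(1 - 0.625²) = 1.281
L = L₀/γ = 403.3/1.281 = 314.8 m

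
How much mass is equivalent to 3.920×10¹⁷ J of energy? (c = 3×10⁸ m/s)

From E = mc², we get m = E/c²
c² = (3×10⁸)² = 9×10¹⁶ m²/s²
m = 3.920×10¹⁷ / 9×10¹⁶ = 4.356 kg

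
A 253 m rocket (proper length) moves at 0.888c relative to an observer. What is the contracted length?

Proper length L₀ = 253 m
γ = 1/√(1 - 0.888²) = 2.175
L = L₀/γ = 253/2.175 = 116.3 m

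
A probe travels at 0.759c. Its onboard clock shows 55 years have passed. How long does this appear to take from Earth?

Proper time Δt₀ = 55 years
γ = 1/√(1 - 0.759²) = 1.5359
Δt = γΔt₀ = 1.5359 × 55 = 84.47 years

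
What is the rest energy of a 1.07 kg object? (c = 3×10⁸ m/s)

c² = (3×10⁸)² = 9.000×10¹⁶ m²/s²
E₀ = mc² = 1.07 × 9.000×10¹⁶ = 9.630×10¹⁶ J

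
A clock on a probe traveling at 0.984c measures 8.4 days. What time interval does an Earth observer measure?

Proper time Δt₀ = 8.4 days
γ = 1/√(1 - 0.984²) = 5.613
Δt = γΔt₀ = 5.613 × 8.4 = 47.15 days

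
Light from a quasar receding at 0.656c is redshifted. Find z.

β = 0.656
(1+β)/(1-β) = 1.656/0.344 = 4.814
√(4.814) = 2.194
z = 2.194 - 1 = 1.194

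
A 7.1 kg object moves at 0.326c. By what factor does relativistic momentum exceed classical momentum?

p_rel = γmv, p_class = mv
Ratio = γ = 1/√(1 - 0.326²) = 1.058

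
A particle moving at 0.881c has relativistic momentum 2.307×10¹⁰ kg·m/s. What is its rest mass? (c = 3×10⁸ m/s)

γ = 1/√(1 - 0.881²) = 2.1136
v = 0.881 × 3×10⁸ = 2.643×10⁸ m/s
m = p/(γv) = 2.307×10¹⁰/(2.1136 × 2.643×10⁸) = 41.30 kg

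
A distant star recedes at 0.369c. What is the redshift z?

β = 0.369
(1+β)/(1-β) = 1.369/0.631 = 2.16957
√(2.16957) = 1.4729
z = 1.4729 - 1 = 0.4729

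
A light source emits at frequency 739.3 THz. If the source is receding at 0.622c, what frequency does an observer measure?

β = v/c = 0.622
(1-β)/(1+β) = 0.378/1.622 = 0.2330
Doppler factor = √(0.2330) = 0.4827
f_obs = 739.3 × 0.4827 = 356.9 THz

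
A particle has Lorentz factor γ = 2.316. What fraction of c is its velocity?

From γ = 1/√(1 - v²/c²):
1/γ² = 1/2.316² = 0.1864
v²/c² = 1 - 0.1864 = 0.8136
v/c = √(0.8136) = 0.9020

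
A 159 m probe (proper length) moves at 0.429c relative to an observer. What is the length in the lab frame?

Proper length L₀ = 159 m
γ = 1/√(1 - 0.429²) = 1.107
L = L₀/γ = 159/1.107 = 143.6 m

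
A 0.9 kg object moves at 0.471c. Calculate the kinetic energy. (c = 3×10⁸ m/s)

γ = 1/√(1 - 0.471²) = 1.1336
γ - 1 = 0.1336
KE = (γ-1)mc² = 0.1336 × 0.9 × (3×10⁸)² = 1.082×10¹⁶ J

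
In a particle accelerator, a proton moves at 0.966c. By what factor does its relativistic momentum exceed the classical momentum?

p_rel = γmv, p_class = mv
Ratio = γ = 1/√(1 - 0.966²)
= 1/√(0.066844) = 3.868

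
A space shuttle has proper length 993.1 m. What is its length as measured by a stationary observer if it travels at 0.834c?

Proper length L₀ = 993.1 m
γ = 1/√(1 - 0.834²) = 1.81237
L = L₀/γ = 993.1/1.81237 = 548.0 m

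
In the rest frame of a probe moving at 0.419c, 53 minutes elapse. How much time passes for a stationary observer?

Proper time Δt₀ = 53 minutes
γ = 1/√(1 - 0.419²) = 1.1013
Δt = γΔt₀ = 1.1013 × 53 = 58.37 minutes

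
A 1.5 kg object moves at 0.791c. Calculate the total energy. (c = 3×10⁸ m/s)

γ = 1/√(1 - 0.791²) = 1.6345
mc² = 1.5 × (3×10⁸)² = 1.350×10¹⁷ J
E = γmc² = 1.6345 × 1.350×10¹⁷ = 2.207×10¹⁷ J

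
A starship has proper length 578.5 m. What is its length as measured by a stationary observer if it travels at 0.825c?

Proper length L₀ = 578.5 m
γ = 1/√(1 - 0.825²) = 1.7695
L = L₀/γ = 578.5/1.7695 = 326.9 m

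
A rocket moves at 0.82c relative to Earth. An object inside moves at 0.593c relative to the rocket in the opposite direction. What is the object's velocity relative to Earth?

Object's velocity in rocket frame is u' = -0.593c
u = (u' + v)/(1 + u'v/c²) = (v - 0.593)/(1 - 0.593·v/c²)
Numerator: 0.82 - 0.593 = 0.227
Denominator: 1 - 0.48626 = 0.51374
u = 0.227/0.51374 = 0.4419c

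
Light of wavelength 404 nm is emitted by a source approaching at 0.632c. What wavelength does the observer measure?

β = 0.632
Wavelength Doppler factor = √(0.368/1.632) = √(0.22549) = 0.47486
λ_obs = 404 × 0.47486 = 191.8 nm (blueshift)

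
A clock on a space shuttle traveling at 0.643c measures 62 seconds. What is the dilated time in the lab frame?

Proper time Δt₀ = 62 seconds
γ = 1/√(1 - 0.643²) = 1.3057
Δt = γΔt₀ = 1.3057 × 62 = 80.95 seconds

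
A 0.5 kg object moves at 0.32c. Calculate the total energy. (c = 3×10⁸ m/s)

γ = 1/√(1 - 0.32²) = 1.0555
mc² = 0.5 × (3×10⁸)² = 4.500×10¹⁶ J
E = γmc² = 1.0555 × 4.500×10¹⁶ = 4.750×10¹⁶ J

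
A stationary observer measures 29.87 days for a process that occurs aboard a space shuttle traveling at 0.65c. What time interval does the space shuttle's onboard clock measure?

Dilated time Δt = 29.87 days
γ = 1/√(1 - 0.65²) = 1.316
Δt₀ = Δt/γ = 29.87/1.316 = 22.70 days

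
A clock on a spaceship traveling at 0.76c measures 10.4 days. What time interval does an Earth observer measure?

Proper time Δt₀ = 10.4 days
γ = 1/√(1 - 0.76²) = 1.5386
Δt = γΔt₀ = 1.5386 × 10.4 = 16.00 days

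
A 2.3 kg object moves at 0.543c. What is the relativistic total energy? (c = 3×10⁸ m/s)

γ = 1/√(1 - 0.543²) = 1.191
mc² = 2.3 × (3×10⁸)² = 2.070×10¹⁷ J
E = γmc² = 1.191 × 2.070×10¹⁷ = 2.465×10¹⁷ J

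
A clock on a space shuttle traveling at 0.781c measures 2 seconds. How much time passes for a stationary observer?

Proper time Δt₀ = 2 seconds
γ = 1/√(1 - 0.781²) = 1.601
Δt = γΔt₀ = 1.601 × 2 = 3.202 seconds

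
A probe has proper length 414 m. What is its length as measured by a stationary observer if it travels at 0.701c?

Proper length L₀ = 414 m
γ = 1/√(1 - 0.701²) = 1.40221
L = L₀/γ = 414/1.40221 = 295.2 m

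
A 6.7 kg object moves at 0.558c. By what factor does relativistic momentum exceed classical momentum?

p_rel = γmv, p_class = mv
Ratio = γ = 1/√(1 - 0.558²) = 1.205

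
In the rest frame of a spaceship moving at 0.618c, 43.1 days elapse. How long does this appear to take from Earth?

Proper time Δt₀ = 43.1 days
γ = 1/√(1 - 0.618²) = 1.272
Δt = γΔt₀ = 1.272 × 43.1 = 54.82 days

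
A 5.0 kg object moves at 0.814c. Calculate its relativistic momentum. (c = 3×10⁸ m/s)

γ = 1/√(1 - 0.814²) = 1.7216
v = 0.814 × 3×10⁸ = 2.442×10⁸ m/s
p = γmv = 1.7216 × 5.0 × 2.442×10⁸ = 2.102×10⁹ kg·m/s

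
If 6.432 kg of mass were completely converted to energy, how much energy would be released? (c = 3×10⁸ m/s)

Using E = mc²:
c² = (3×10⁸)² = 9×10¹⁶ m²/s²
E = 6.432 × 9×10¹⁶ = 5.789×10¹⁷ J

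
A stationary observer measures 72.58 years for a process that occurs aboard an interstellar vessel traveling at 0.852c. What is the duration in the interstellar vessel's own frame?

Dilated time Δt = 72.58 years
γ = 1/√(1 - 0.852²) = 1.910
Δt₀ = Δt/γ = 72.58/1.910 = 38.00 years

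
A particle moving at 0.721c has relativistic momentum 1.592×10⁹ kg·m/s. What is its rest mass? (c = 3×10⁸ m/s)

γ = 1/√(1 - 0.721²) = 1.4431
v = 0.721 × 3×10⁸ = 2.163×10⁸ m/s
m = p/(γv) = 1.592×10⁹/(1.4431 × 2.163×10⁸) = 5.100 kg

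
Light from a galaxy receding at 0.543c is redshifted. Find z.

β = 0.543
(1+β)/(1-β) = 1.543/0.457 = 3.3764
√(3.3764) = 1.8375
z = 1.8375 - 1 = 0.8375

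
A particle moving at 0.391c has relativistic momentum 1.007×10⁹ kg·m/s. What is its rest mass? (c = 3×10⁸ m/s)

γ = 1/√(1 - 0.391²) = 1.0865
v = 0.391 × 3×10⁸ = 1.173×10⁸ m/s
m = p/(γv) = 1.007×10⁹/(1.0865 × 1.173×10⁸) = 7.901 kg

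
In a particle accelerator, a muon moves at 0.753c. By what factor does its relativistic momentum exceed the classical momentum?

p_rel = γmv, p_class = mv
Ratio = γ = 1/√(1 - 0.753²)
= 1/√(0.432991) = 1.520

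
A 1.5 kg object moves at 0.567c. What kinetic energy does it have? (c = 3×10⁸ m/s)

γ = 1/√(1 - 0.567²) = 1.214
γ - 1 = 0.2140
KE = (γ-1)mc² = 0.2140 × 1.5 × (3×10⁸)² = 2.889×10¹⁶ J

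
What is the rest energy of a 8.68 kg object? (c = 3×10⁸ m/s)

c² = (3×10⁸)² = 9.000×10¹⁶ m²/s²
E₀ = mc² = 8.68 × 9.000×10¹⁶ = 7.812×10¹⁷ J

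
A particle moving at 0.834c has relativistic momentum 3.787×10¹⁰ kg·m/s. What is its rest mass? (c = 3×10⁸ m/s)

γ = 1/√(1 - 0.834²) = 1.8124
v = 0.834 × 3×10⁸ = 2.502×10⁸ m/s
m = p/(γv) = 3.787×10¹⁰/(1.8124 × 2.502×10⁸) = 83.51 kg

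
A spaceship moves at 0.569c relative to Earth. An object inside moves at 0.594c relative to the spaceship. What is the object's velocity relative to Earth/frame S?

u = (u' + v)/(1 + u'v/c²)
Numerator: 0.594 + 0.569 = 1.163
Denominator: 1 + 0.337986 = 1.337986
u = 1.163/1.337986 = 0.8692c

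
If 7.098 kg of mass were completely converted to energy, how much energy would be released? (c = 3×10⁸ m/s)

Using E = mc²:
c² = (3×10⁸)² = 9×10¹⁶ m²/s²
E = 7.098 × 9×10¹⁶ = 6.388×10¹⁷ J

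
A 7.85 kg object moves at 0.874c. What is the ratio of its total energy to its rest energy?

E = γmc², E₀ = mc²
E/E₀ = γ = 1/√(1 - 0.874²) = 2.058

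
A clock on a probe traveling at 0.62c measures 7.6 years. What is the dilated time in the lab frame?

Proper time Δt₀ = 7.6 years
γ = 1/√(1 - 0.62²) = 1.2745
Δt = γΔt₀ = 1.2745 × 7.6 = 9.686 years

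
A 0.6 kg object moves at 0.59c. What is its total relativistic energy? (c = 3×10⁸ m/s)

γ = 1/√(1 - 0.59²) = 1.2385
mc² = 0.6 × (3×10⁸)² = 5.400×10¹⁶ J
E = γmc² = 1.2385 × 5.400×10¹⁶ = 6.688×10¹⁶ J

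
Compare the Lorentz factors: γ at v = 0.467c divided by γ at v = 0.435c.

γ₁ = 1/√(1 - 0.467²) = 1.131
γ₂ = 1/√(1 - 0.435²) = 1.111
γ₁/γ₂ = 1.131/1.111 = 1.018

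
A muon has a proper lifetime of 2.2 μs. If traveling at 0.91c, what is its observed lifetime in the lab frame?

Proper lifetime τ₀ = 2.2 μs
γ = 1/√(1 - 0.91²) = 2.412
τ = γτ₀ = 2.412 × 2.2 μs = 5.306 μs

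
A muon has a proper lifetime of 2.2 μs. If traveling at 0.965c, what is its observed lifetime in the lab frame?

Proper lifetime τ₀ = 2.2 μs
γ = 1/√(1 - 0.965²) = 3.813
τ = γτ₀ = 3.813 × 2.2 μs = 8.389 μs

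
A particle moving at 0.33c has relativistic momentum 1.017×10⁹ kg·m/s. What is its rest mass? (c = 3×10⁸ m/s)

γ = 1/√(1 - 0.33²) = 1.05934
v = 0.33 × 3×10⁸ = 9.900×10⁷ m/s
m = p/(γv) = 1.017×10⁹/(1.05934 × 9.900×10⁷) = 9.697 kg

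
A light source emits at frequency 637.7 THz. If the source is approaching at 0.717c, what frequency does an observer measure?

β = v/c = 0.717
(1+β)/(1-β) = 1.717/0.283 = 6.067
Doppler factor = √(6.067) = 2.463
f_obs = 637.7 × 2.463 = 1571 THz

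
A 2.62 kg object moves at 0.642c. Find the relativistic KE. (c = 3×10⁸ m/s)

γ = 1/√(1 - 0.642²) = 1.3043
γ - 1 = 0.3043
KE = (γ-1)mc² = 0.3043 × 2.62 × (3×10⁸)² = 7.175×10¹⁶ J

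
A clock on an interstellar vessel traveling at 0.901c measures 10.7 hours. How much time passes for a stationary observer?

Proper time Δt₀ = 10.7 hours
γ = 1/√(1 - 0.901²) = 2.305
Δt = γΔt₀ = 2.305 × 10.7 = 24.66 hours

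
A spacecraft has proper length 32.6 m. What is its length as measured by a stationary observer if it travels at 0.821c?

Proper length L₀ = 32.6 m
γ = 1/√(1 - 0.821²) = 1.752
L = L₀/γ = 32.6/1.752 = 18.61 m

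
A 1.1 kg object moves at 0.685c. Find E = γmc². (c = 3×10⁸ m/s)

γ = 1/√(1 - 0.685²) = 1.373
mc² = 1.1 × (3×10⁸)² = 9.900×10¹⁶ J
E = γmc² = 1.373 × 9.900×10¹⁶ = 1.359×10¹⁷ J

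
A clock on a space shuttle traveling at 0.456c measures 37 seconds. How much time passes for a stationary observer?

Proper time Δt₀ = 37 seconds
γ = 1/√(1 - 0.456²) = 1.1236
Δt = γΔt₀ = 1.1236 × 37 = 41.57 seconds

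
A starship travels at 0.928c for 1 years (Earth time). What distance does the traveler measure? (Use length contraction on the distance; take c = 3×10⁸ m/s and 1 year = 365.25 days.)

Earth distance: d = v × t = 0.928c × 1 yr = 8.786×10¹⁵ m
γ = 2.684
d' = d/γ = 8.786×10¹⁵/2.684 = 3.273×10¹⁵ m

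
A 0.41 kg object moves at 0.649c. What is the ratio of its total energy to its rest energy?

E = γmc², E₀ = mc²
E/E₀ = γ = 1/√(1 - 0.649²) = 1.314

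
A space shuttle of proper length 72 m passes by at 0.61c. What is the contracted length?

Proper length L₀ = 72 m
γ = 1/√(1 - 0.61²) = 1.262
L = L₀/γ = 72/1.262 = 57.05 m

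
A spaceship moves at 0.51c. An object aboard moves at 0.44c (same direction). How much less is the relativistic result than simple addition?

Classical: u' + v = 0.44 + 0.51 = 0.95c
Relativistic: u = (0.44 + 0.51)/(1 + 0.2244) = 0.95/1.2244 = 0.7759c
Difference: 0.95 - 0.7759 = 0.1741c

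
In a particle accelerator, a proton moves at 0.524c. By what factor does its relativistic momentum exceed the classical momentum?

p_rel = γmv, p_class = mv
Ratio = γ = 1/√(1 - 0.524²)
= 1/√(0.725424) = 1.174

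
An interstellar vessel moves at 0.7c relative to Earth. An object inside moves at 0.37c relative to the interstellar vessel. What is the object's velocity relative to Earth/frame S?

u = (u' + v)/(1 + u'v/c²)
Numerator: 0.37 + 0.7 = 1.07
Denominator: 1 + 0.259 = 1.259
u = 1.07/1.259 = 0.8499c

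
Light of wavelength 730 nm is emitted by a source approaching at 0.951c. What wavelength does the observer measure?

β = 0.951
Wavelength Doppler factor = √(0.049/1.951) = √(0.02512) = 0.1585
λ_obs = 730 × 0.1585 = 115.7 nm (blueshift)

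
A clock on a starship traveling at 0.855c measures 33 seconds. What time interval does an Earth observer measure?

Proper time Δt₀ = 33 seconds
γ = 1/√(1 - 0.855²) = 1.9282
Δt = γΔt₀ = 1.9282 × 33 = 63.63 seconds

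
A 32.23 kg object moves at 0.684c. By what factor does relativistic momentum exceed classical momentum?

p_rel = γmv, p_class = mv
Ratio = γ = 1/√(1 - 0.684²) = 1.371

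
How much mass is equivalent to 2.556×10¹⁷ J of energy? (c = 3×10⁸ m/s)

From E = mc², we get m = E/c²
c² = (3×10⁸)² = 9×10¹⁶ m²/s²
m = 2.556×10¹⁷ / 9×10¹⁶ = 2.840 kg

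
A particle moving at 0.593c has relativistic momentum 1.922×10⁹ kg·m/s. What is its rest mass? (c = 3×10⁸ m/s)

γ = 1/√(1 - 0.593²) = 1.242
v = 0.593 × 3×10⁸ = 1.779×10⁸ m/s
m = p/(γv) = 1.922×10⁹/(1.242 × 1.779×10⁸) = 8.699 kg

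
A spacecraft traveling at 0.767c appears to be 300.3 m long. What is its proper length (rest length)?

Contracted length L = 300.3 m
γ = 1/√(1 - 0.767²) = 1.5585
L₀ = γL = 1.5585 × 300.3 = 468.0 m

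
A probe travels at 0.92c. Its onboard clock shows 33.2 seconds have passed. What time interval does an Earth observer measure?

Proper time Δt₀ = 33.2 seconds
γ = 1/√(1 - 0.92²) = 2.5516
Δt = γΔt₀ = 2.5516 × 33.2 = 84.71 seconds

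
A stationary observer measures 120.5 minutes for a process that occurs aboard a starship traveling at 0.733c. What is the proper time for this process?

Dilated time Δt = 120.5 minutes
γ = 1/√(1 - 0.733²) = 1.470
Δt₀ = Δt/γ = 120.5/1.470 = 81.97 minutes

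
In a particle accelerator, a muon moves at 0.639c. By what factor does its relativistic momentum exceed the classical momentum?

p_rel = γmv, p_class = mv
Ratio = γ = 1/√(1 - 0.639²)
= 1/√(0.591679) = 1.300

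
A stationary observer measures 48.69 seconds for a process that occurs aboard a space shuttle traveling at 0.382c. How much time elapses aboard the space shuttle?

Dilated time Δt = 48.69 seconds
γ = 1/√(1 - 0.382²) = 1.082
Δt₀ = Δt/γ = 48.69/1.082 = 45.00 seconds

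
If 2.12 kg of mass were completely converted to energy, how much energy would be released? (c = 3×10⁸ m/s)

Using E = mc²:
c² = (3×10⁸)² = 9×10¹⁶ m²/s²
E = 2.12 × 9×10¹⁶ = 1.908×10¹⁷ J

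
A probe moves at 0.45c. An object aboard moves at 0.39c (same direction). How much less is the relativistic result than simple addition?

Classical: u' + v = 0.39 + 0.45 = 0.84c
Relativistic: u = (0.39 + 0.45)/(1 + 0.1755) = 0.84/1.1755 = 0.7146c
Difference: 0.84 - 0.7146 = 0.1254c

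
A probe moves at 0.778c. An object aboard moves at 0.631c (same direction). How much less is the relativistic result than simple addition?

Classical: u' + v = 0.631 + 0.778 = 1.409c
Relativistic: u = (0.631 + 0.778)/(1 + 0.490918) = 1.409/1.490918 = 0.9451c
Difference: 1.409 - 0.9451 = 0.4639c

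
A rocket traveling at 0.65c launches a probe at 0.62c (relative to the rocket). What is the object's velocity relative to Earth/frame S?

u = (u' + v)/(1 + u'v/c²)
Numerator: 0.62 + 0.65 = 1.27
Denominator: 1 + 0.403 = 1.403
u = 1.27/1.403 = 0.9052c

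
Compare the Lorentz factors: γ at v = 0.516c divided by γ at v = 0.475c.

γ₁ = 1/√(1 - 0.516²) = 1.167
γ₂ = 1/√(1 - 0.475²) = 1.136
γ₁/γ₂ = 1.167/1.136 = 1.027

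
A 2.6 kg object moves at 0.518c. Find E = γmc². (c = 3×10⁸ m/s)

γ = 1/√(1 - 0.518²) = 1.1691
mc² = 2.6 × (3×10⁸)² = 2.340×10¹⁷ J
E = γmc² = 1.1691 × 2.340×10¹⁷ = 2.736×10¹⁷ J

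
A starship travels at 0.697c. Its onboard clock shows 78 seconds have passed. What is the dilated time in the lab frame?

Proper time Δt₀ = 78 seconds
γ = 1/√(1 - 0.697²) = 1.395
Δt = γΔt₀ = 1.395 × 78 = 108.8 seconds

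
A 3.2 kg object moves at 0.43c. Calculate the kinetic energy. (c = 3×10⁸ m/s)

γ = 1/√(1 - 0.43²) = 1.10763
γ - 1 = 0.10763
KE = (γ-1)mc² = 0.10763 × 3.2 × (3×10⁸)² = 3.100×10¹⁶ J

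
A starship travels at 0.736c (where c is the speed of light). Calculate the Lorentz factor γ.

v/c = 0.736, so (v/c)² = 0.541696
1 - (v/c)² = 0.458304
γ = 1/√(0.458304) = 1.477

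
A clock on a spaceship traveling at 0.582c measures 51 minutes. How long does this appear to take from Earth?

Proper time Δt₀ = 51 minutes
γ = 1/√(1 - 0.582²) = 1.22973
Δt = γΔt₀ = 1.22973 × 51 = 62.72 minutes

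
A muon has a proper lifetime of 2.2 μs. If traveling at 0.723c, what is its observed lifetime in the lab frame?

Proper lifetime τ₀ = 2.2 μs
γ = 1/√(1 - 0.723²) = 1.447496
τ = γτ₀ = 1.447496 × 2.2 μs = 3.184 μs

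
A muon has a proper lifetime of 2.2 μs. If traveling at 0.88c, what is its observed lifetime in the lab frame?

Proper lifetime τ₀ = 2.2 μs
γ = 1/√(1 - 0.88²) = 2.1054
τ = γτ₀ = 2.1054 × 2.2 μs = 4.632 μs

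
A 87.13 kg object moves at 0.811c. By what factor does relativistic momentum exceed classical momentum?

p_rel = γmv, p_class = mv
Ratio = γ = 1/√(1 - 0.811²) = 1.709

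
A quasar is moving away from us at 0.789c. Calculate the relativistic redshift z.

β = 0.789
(1+β)/(1-β) = 1.789/0.211 = 8.479
√(8.479) = 2.912
z = 2.912 - 1 = 1.912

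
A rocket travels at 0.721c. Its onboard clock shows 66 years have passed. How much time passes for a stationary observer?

Proper time Δt₀ = 66 years
γ = 1/√(1 - 0.721²) = 1.44314
Δt = γΔt₀ = 1.44314 × 66 = 95.25 years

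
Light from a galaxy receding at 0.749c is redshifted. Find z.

β = 0.749
(1+β)/(1-β) = 1.749/0.251 = 6.968
√(6.968) = 2.640
z = 2.640 - 1 = 1.640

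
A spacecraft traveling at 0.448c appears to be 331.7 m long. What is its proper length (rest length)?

Contracted length L = 331.7 m
γ = 1/√(1 - 0.448²) = 1.1185
L₀ = γL = 1.1185 × 331.7 = 371.0 m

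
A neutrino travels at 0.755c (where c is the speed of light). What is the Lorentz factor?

v/c = 0.755, so (v/c)² = 0.570025
1 - (v/c)² = 0.429975
γ = 1/√(0.429975) = 1.525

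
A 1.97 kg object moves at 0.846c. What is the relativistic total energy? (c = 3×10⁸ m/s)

γ = 1/√(1 - 0.846²) = 1.8755
mc² = 1.97 × (3×10⁸)² = 1.773×10¹⁷ J
E = γmc² = 1.8755 × 1.773×10¹⁷ = 3.325×10¹⁷ J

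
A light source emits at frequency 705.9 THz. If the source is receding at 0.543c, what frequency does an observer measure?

β = v/c = 0.543
(1-β)/(1+β) = 0.457/1.543 = 0.2962
Doppler factor = √(0.2962) = 0.5442
f_obs = 705.9 × 0.5442 = 384.2 THz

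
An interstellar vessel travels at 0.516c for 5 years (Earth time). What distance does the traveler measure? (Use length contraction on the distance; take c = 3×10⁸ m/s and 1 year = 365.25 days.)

Earth distance: d = v × t = 0.516c × 5 yr = 2.4426×10¹⁶ m
γ = 1.1674
d' = d/γ = 2.4426×10¹⁶/1.1674 = 2.092×10¹⁶ m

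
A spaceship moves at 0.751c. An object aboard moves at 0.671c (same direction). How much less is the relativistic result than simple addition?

Classical: u' + v = 0.671 + 0.751 = 1.422c
Relativistic: u = (0.671 + 0.751)/(1 + 0.503921) = 1.422/1.503921 = 0.9455c
Difference: 1.422 - 0.9455 = 0.4765c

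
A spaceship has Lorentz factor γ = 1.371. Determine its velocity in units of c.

From γ = 1/√(1 - v²/c²):
1/γ² = 1/1.371² = 0.5320
v²/c² = 1 - 0.5320 = 0.4680
v/c = √(0.4680) = 0.6841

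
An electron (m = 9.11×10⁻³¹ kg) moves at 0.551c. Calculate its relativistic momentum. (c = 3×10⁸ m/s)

γ = 1/√(1 - 0.551²) = 1.19831
v = 0.551 × 3×10⁸ = 1.653×10⁸ m/s
p = γmv = 1.19831 × 9.11×10⁻³¹ × 1.653×10⁸ = 1.805×10⁻²² kg·m/s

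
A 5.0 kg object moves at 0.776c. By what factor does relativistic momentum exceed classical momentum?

p_rel = γmv, p_class = mv
Ratio = γ = 1/√(1 - 0.776²) = 1.585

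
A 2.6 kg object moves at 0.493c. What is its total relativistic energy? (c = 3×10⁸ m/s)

γ = 1/√(1 - 0.493²) = 1.1494
mc² = 2.6 × (3×10⁸)² = 2.340×10¹⁷ J
E = γmc² = 1.1494 × 2.340×10¹⁷ = 2.690×10¹⁷ J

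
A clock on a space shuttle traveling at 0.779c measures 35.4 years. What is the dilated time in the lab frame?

Proper time Δt₀ = 35.4 years
γ = 1/√(1 - 0.779²) = 1.595
Δt = γΔt₀ = 1.595 × 35.4 = 56.46 years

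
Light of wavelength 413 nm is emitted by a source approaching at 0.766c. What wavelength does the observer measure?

β = 0.766
Wavelength Doppler factor = √(0.234/1.766) = √(0.1325) = 0.3640
λ_obs = 413 × 0.3640 = 150.3 nm (blueshift)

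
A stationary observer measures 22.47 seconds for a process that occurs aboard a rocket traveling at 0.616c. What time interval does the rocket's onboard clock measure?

Dilated time Δt = 22.47 seconds
γ = 1/√(1 - 0.616²) = 1.2694
Δt₀ = Δt/γ = 22.47/1.2694 = 17.70 seconds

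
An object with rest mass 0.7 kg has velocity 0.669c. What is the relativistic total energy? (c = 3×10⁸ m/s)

γ = 1/√(1 - 0.669²) = 1.3454
mc² = 0.7 × (3×10⁸)² = 6.300×10¹⁶ J
E = γmc² = 1.3454 × 6.300×10¹⁶ = 8.476×10¹⁶ J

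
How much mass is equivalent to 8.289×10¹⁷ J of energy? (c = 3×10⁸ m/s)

From E = mc², we get m = E/c²
c² = (3×10⁸)² = 9×10¹⁶ m²/s²
m = 8.289×10¹⁷ / 9×10¹⁶ = 9.210 kg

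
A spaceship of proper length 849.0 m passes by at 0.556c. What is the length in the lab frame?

Proper length L₀ = 849.0 m
γ = 1/√(1 - 0.556²) = 1.203
L = L₀/γ = 849.0/1.203 = 705.7 m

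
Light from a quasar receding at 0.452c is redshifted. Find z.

β = 0.452
(1+β)/(1-β) = 1.452/0.548 = 2.6496
√(2.6496) = 1.6278
z = 1.6278 - 1 = 0.6278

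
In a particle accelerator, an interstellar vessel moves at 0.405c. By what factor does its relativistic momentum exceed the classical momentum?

p_rel = γmv, p_class = mv
Ratio = γ = 1/√(1 - 0.405²)
= 1/√(0.835975) = 1.094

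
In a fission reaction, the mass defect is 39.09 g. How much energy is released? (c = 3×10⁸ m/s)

Convert mass defect: Δm = 39.09 g = 0.03909 kg
E = Δm·c² = 0.03909 × (3×10⁸)²
= 0.03909 × 9×10¹⁶ = 3.518×10¹⁵ J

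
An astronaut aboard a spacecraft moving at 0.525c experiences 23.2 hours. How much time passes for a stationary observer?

Proper time Δt₀ = 23.2 hours
γ = 1/√(1 - 0.525²) = 1.175
Δt = γΔt₀ = 1.175 × 23.2 = 27.26 hours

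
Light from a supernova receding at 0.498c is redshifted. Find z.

β = 0.498
(1+β)/(1-β) = 1.498/0.502 = 2.984
√(2.984) = 1.7274
z = 1.7274 - 1 = 0.7274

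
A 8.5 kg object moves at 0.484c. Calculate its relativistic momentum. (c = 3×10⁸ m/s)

γ = 1/√(1 - 0.484²) = 1.1428
v = 0.484 × 3×10⁸ = 1.452×10⁸ m/s
p = γmv = 1.1428 × 8.5 × 1.452×10⁸ = 1.410×10⁹ kg·m/s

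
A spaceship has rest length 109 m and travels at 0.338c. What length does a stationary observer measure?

Proper length L₀ = 109 m
γ = 1/√(1 - 0.338²) = 1.0625
L = L₀/γ = 109/1.0625 = 102.6 m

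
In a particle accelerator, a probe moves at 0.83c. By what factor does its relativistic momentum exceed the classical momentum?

p_rel = γmv, p_class = mv
Ratio = γ = 1/√(1 - 0.83²)
= 1/√(0.3111) = 1.793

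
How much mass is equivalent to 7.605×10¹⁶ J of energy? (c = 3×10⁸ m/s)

From E = mc², we get m = E/c²
c² = (3×10⁸)² = 9×10¹⁶ m²/s²
m = 7.605×10¹⁶ / 9×10¹⁶ = 0.8450 kg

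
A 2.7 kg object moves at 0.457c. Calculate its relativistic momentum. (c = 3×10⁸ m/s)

γ = 1/√(1 - 0.457²) = 1.1243
v = 0.457 × 3×10⁸ = 1.371×10⁸ m/s
p = γmv = 1.1243 × 2.7 × 1.371×10⁸ = 4.162×10⁸ kg·m/s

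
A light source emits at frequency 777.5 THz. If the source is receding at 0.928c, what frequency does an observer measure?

β = v/c = 0.928
(1-β)/(1+β) = 0.072/1.928 = 0.03734
Doppler factor = √(0.03734) = 0.1932
f_obs = 777.5 × 0.1932 = 150.2 THz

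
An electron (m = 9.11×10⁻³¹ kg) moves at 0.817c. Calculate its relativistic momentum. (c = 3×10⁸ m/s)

γ = 1/√(1 - 0.817²) = 1.734
v = 0.817 × 3×10⁸ = 2.451×10⁸ m/s
p = γmv = 1.734 × 9.11×10⁻³¹ × 2.451×10⁸ = 3.872×10⁻²² kg·m/s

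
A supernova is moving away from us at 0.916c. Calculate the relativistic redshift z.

β = 0.916
(1+β)/(1-β) = 1.916/0.084 = 22.81
√(22.81) = 4.776
z = 4.776 - 1 = 3.776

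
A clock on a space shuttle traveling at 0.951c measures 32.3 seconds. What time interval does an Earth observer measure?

Proper time Δt₀ = 32.3 seconds
γ = 1/√(1 - 0.951²) = 3.234
Δt = γΔt₀ = 3.234 × 32.3 = 104.5 seconds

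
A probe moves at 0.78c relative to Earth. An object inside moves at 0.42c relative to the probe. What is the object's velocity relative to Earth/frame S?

u = (u' + v)/(1 + u'v/c²)
Numerator: 0.42 + 0.78 = 1.2
Denominator: 1 + 0.3276 = 1.3276
u = 1.2/1.3276 = 0.9039c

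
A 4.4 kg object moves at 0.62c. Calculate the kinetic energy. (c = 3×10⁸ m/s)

γ = 1/√(1 - 0.62²) = 1.2745
γ - 1 = 0.2745
KE = (γ-1)mc² = 0.2745 × 4.4 × (3×10⁸)² = 1.087×10¹⁷ J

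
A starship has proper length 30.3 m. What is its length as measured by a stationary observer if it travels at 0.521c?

Proper length L₀ = 30.3 m
γ = 1/√(1 - 0.521²) = 1.1716
L = L₀/γ = 30.3/1.1716 = 25.86 m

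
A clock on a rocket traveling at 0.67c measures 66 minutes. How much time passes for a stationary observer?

Proper time Δt₀ = 66 minutes
γ = 1/√(1 - 0.67²) = 1.3471
Δt = γΔt₀ = 1.3471 × 66 = 88.91 minutes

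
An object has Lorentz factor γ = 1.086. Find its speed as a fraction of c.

From γ = 1/√(1 - v²/c²):
1/γ² = 1/1.086² = 0.8479
v²/c² = 1 - 0.8479 = 0.1521
v/c = √(0.1521) = 0.3900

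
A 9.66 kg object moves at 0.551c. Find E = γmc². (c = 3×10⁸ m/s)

γ = 1/√(1 - 0.551²) = 1.198
mc² = 9.66 × (3×10⁸)² = 8.694×10¹⁷ J
E = γmc² = 1.198 × 8.694×10¹⁷ = 1.042×10¹⁸ J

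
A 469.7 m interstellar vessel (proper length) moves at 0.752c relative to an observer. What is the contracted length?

Proper length L₀ = 469.7 m
γ = 1/√(1 - 0.752²) = 1.517
L = L₀/γ = 469.7/1.517 = 309.6 m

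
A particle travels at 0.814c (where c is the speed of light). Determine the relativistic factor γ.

v/c = 0.814, so (v/c)² = 0.662596
1 - (v/c)² = 0.337404
γ = 1/√(0.337404) = 1.722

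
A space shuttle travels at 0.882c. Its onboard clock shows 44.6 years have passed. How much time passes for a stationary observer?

Proper time Δt₀ = 44.6 years
γ = 1/√(1 - 0.882²) = 2.122
Δt = γΔt₀ = 2.122 × 44.6 = 94.64 years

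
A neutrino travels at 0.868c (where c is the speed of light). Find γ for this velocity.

v/c = 0.868, so (v/c)² = 0.753424
1 - (v/c)² = 0.246576
γ = 1/√(0.246576) = 2.014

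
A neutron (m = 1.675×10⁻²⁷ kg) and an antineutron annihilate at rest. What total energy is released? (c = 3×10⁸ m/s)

Both particles have the same rest mass, so total mass = 2m
E = 2m·c² = 2 × 1.675×10⁻²⁷ × (3×10⁸)²
= 2 × 1.675×10⁻²⁷ × 9×10¹⁶
= 3.015×10⁻¹⁰ J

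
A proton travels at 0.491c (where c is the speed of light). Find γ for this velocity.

v/c = 0.491, so (v/c)² = 0.241081
1 - (v/c)² = 0.758919
γ = 1/√(0.758919) = 1.148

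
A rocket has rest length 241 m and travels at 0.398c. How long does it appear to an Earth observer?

Proper length L₀ = 241 m
γ = 1/√(1 - 0.398²) = 1.090
L = L₀/γ = 241/1.090 = 221.1 m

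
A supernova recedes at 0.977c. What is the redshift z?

β = 0.977
(1+β)/(1-β) = 1.977/0.023 = 85.96
√(85.96) = 9.271
z = 9.271 - 1 = 8.271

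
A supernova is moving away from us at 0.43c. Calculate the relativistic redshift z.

β = 0.43
(1+β)/(1-β) = 1.43/0.57 = 2.5088
√(2.5088) = 1.5839
z = 1.5839 - 1 = 0.5839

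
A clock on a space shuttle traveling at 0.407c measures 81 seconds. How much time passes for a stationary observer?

Proper time Δt₀ = 81 seconds
γ = 1/√(1 - 0.407²) = 1.0948
Δt = γΔt₀ = 1.0948 × 81 = 88.68 seconds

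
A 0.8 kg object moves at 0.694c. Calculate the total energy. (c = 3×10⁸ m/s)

γ = 1/√(1 - 0.694²) = 1.389
mc² = 0.8 × (3×10⁸)² = 7.200×10¹⁶ J
E = γmc² = 1.389 × 7.200×10¹⁶ = 1.000×10¹⁷ J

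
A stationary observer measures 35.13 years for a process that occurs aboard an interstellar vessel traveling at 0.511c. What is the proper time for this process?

Dilated time Δt = 35.13 years
γ = 1/√(1 - 0.511²) = 1.1634
Δt₀ = Δt/γ = 35.13/1.1634 = 30.20 years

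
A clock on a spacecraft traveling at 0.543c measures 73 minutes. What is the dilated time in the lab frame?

Proper time Δt₀ = 73 minutes
γ = 1/√(1 - 0.543²) = 1.19086
Δt = γΔt₀ = 1.19086 × 73 = 86.93 minutes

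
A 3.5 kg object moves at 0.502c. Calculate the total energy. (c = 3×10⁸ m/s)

γ = 1/√(1 - 0.502²) = 1.1562
mc² = 3.5 × (3×10⁸)² = 3.150×10¹⁷ J
E = γmc² = 1.1562 × 3.150×10¹⁷ = 3.642×10¹⁷ J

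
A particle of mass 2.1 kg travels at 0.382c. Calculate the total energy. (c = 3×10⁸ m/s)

γ = 1/√(1 - 0.382²) = 1.082
mc² = 2.1 × (3×10⁸)² = 1.890×10¹⁷ J
E = γmc² = 1.082 × 1.890×10¹⁷ = 2.045×10¹⁷ J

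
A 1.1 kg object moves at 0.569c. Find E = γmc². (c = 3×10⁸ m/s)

γ = 1/√(1 - 0.569²) = 1.216
mc² = 1.1 × (3×10⁸)² = 9.900×10¹⁶ J
E = γmc² = 1.216 × 9.900×10¹⁶ = 1.204×10¹⁷ J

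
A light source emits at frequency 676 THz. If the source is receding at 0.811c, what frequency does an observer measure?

β = v/c = 0.811
(1-β)/(1+β) = 0.189/1.811 = 0.1044
Doppler factor = √(0.1044) = 0.3231
f_obs = 676 × 0.3231 = 218.4 THz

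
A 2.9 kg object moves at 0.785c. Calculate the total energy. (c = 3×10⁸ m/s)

γ = 1/√(1 - 0.785²) = 1.614
mc² = 2.9 × (3×10⁸)² = 2.610×10¹⁷ J
E = γmc² = 1.614 × 2.610×10¹⁷ = 4.213×10¹⁷ J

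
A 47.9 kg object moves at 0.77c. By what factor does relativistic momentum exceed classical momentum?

p_rel = γmv, p_class = mv
Ratio = γ = 1/√(1 - 0.77²) = 1.567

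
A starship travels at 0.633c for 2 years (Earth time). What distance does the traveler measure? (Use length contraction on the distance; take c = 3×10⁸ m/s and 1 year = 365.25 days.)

Earth distance: d = v × t = 0.633c × 2 yr = 1.1986×10¹⁶ m
γ = 1.2917
d' = d/γ = 1.1986×10¹⁶/1.2917 = 9.279×10¹⁵ m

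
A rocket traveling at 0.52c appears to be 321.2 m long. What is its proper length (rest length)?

Contracted length L = 321.2 m
γ = 1/√(1 - 0.52²) = 1.1707
L₀ = γL = 1.1707 × 321.2 = 376.0 m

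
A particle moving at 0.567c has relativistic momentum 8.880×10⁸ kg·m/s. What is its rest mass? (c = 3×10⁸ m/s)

γ = 1/√(1 - 0.567²) = 1.214
v = 0.567 × 3×10⁸ = 1.701×10⁸ m/s
m = p/(γv) = 8.880×10⁸/(1.214 × 1.701×10⁸) = 4.300 kg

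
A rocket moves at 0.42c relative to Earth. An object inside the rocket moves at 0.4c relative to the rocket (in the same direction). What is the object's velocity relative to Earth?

u = (u' + v)/(1 + u'v/c²)
Numerator: 0.4 + 0.42 = 0.82
Denominator: 1 + 0.168 = 1.168
u = 0.82/1.168 = 0.7021c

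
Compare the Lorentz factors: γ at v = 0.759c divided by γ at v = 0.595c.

γ₁ = 1/√(1 - 0.759²) = 1.5359
γ₂ = 1/√(1 - 0.595²) = 1.2442
γ₁/γ₂ = 1.5359/1.2442 = 1.234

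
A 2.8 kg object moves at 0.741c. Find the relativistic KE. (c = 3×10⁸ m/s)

γ = 1/√(1 - 0.741²) = 1.4892
γ - 1 = 0.4892
KE = (γ-1)mc² = 0.4892 × 2.8 × (3×10⁸)² = 1.233×10¹⁷ J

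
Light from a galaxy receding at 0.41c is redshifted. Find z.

β = 0.41
(1+β)/(1-β) = 1.41/0.59 = 2.3898
√(2.3898) = 1.5459
z = 1.5459 - 1 = 0.5459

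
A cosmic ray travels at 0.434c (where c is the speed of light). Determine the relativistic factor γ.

v/c = 0.434, so (v/c)² = 0.188356
1 - (v/c)² = 0.811644
γ = 1/√(0.811644) = 1.110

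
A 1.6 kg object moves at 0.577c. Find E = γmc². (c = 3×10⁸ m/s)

γ = 1/√(1 - 0.577²) = 1.224
mc² = 1.6 × (3×10⁸)² = 1.440×10¹⁷ J
E = γmc² = 1.224 × 1.440×10¹⁷ = 1.763×10¹⁷ J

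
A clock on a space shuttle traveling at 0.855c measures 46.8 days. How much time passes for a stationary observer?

Proper time Δt₀ = 46.8 days
γ = 1/√(1 - 0.855²) = 1.9282
Δt = γΔt₀ = 1.9282 × 46.8 = 90.24 days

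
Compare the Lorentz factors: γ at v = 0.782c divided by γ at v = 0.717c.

γ₁ = 1/√(1 - 0.782²) = 1.604
γ₂ = 1/√(1 - 0.717²) = 1.435
γ₁/γ₂ = 1.604/1.435 = 1.118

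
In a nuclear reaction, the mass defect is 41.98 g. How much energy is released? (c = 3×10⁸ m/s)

Convert mass defect: Δm = 41.98 g = 0.04198 kg
E = Δm·c² = 0.04198 × (3×10⁸)²
= 0.04198 × 9×10¹⁶ = 3.778×10¹⁵ J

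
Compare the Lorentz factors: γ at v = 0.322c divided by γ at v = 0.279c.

γ₁ = 1/√(1 - 0.322²) = 1.056
γ₂ = 1/√(1 - 0.279²) = 1.041
γ₁/γ₂ = 1.056/1.041 = 1.014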